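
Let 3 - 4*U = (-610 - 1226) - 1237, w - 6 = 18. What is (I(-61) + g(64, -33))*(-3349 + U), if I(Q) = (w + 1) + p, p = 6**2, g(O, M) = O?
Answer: -322500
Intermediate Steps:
w = 24 (w = 6 + 18 = 24)
p = 36
U = 769 (U = 3/4 - ((-610 - 1226) - 1237)/4 = 3/4 - (-1836 - 1237)/4 = 3/4 - 1/4*(-3073) = 3/4 + 3073/4 = 769)
I(Q) = 61 (I(Q) = (24 + 1) + 36 = 25 + 36 = 61)
(I(-61) + g(64, -33))*(-3349 + U) = (61 + 64)*(-3349 + 769) = 125*(-2580) = -322500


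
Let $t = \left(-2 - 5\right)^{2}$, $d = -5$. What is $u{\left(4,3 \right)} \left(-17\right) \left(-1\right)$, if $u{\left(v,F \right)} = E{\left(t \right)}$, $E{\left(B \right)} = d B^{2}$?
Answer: $-204085$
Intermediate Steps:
$t = 49$ ($t = \left(-7\right)^{2} = 49$)
$E{\left(B \right)} = - 5 B^{2}$
$u{\left(v,F \right)} = -12005$ ($u{\left(v,F \right)} = - 5 \cdot 49^{2} = \left(-5\right) 2401 = -12005$)
$u{\left(4,3 \right)} \left(-17\right) \left(-1\right) = \left(-12005\right) \left(-17\right) \left(-1\right) = 204085 \left(-1\right) = -204085$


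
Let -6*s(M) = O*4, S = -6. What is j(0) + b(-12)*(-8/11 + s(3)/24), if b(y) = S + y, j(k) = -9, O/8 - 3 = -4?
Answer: 1/11 ≈ 0.090909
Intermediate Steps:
O = -8 (O = 24 + 8*(-4) = 24 - 32 = -8)
s(M) = 16/3 (s(M) = -(-4)*4/3 = -⅙*(-32) = 16/3)
b(y) = -6 + y
j(0) + b(-12)*(-8/11 + s(3)/24) = -9 + (-6 - 12)*(-8/11 + (16/3)/24) = -9 - 18*(-8*1/11 + (16/3)*(1/24)) = -9 - 18*(-8/11 + 2/9) = -9 - 18*(-50/99) = -9 + 100/11 = 1/11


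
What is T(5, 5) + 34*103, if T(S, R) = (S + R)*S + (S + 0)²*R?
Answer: 3677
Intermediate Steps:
T(S, R) = R*S² + S*(R + S) (T(S, R) = (R + S)*S + S²*R = S*(R + S) + R*S² = R*S² + S*(R + S))
T(5, 5) + 34*103 = 5*(5 + 5 + 5*5) + 34*103 = 5*(5 + 5 + 25) + 3502 = 5*35 + 3502 = 175 + 3502 = 3677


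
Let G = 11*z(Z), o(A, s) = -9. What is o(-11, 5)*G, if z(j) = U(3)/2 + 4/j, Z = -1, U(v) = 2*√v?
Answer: 396 - 99*√3 ≈ 224.53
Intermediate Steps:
z(j) = √3 + 4/j (z(j) = (2*√3)/2 + 4/j = (2*√3)*(½) + 4/j = √3 + 4/j)
G = -44 + 11*√3 (G = 11*(√3 + 4/(-1)) = 11*(√3 + 4*(-1)) = 11*(√3 - 4) = 11*(-4 + √3) = -44 + 11*√3 ≈ -24.947)
o(-11, 5)*G = -9*(-44 + 11*√3) = 396 - 99*√3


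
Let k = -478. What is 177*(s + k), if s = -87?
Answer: -100005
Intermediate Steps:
177*(s + k) = 177*(-87 - 478) = 177*(-565) = -100005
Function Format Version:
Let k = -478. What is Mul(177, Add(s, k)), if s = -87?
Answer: -100005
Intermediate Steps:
Mul(177, Add(s, k)) = Mul(177, Add(-87, -478)) = Mul(177, -565) = -100005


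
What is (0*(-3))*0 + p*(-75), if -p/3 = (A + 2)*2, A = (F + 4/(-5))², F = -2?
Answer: 4428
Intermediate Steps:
A = 196/25 (A = (-2 + 4/(-5))² = (-2 + 4*(-⅕))² = (-2 - ⅘)² = (-14/5)² = 196/25 ≈ 7.8400)
p = -1476/25 (p = -3*(196/25 + 2)*2 = -738*2/25 = -3*492/25 = -1476/25 ≈ -59.040)
(0*(-3))*0 + p*(-75) = (0*(-3))*0 - 1476/25*(-75) = 0*0 + 4428 = 0 + 4428 = 4428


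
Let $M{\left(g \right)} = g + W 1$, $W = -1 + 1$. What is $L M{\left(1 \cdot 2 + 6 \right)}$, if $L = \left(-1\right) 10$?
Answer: $-80$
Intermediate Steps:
$W = 0$
$L = -10$
$M{\left(g \right)} = g$ ($M{\left(g \right)} = g + 0 \cdot 1 = g + 0 = g$)
$L M{\left(1 \cdot 2 + 6 \right)} = - 10 \left(1 \cdot 2 + 6\right) = - 10 \left(2 + 6\right) = \left(-10\right) 8 = -80$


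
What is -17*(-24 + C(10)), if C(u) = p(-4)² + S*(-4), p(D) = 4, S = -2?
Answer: 0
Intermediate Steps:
C(u) = 24 (C(u) = 4² - 2*(-4) = 16 + 8 = 24)
-17*(-24 + C(10)) = -17*(-24 + 24) = -17*0 = 0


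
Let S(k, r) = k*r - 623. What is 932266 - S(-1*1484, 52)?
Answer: 1010057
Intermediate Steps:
S(k, r) = -623 + k*r
932266 - S(-1*1484, 52) = 932266 - (-623 - 1*1484*52) = 932266 - (-623 - 1484*52) = 932266 - (-623 - 77168) = 932266 - 1*(-77791) = 932266 + 77791 = 1010057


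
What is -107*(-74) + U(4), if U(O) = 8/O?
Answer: 7920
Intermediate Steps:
-107*(-74) + U(4) = -107*(-74) + 8/4 = 7918 + 8*(¼) = 7918 + 2 = 7920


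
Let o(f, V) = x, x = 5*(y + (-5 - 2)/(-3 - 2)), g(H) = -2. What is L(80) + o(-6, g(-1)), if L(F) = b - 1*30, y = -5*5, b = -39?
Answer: -187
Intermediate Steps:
y = -25
L(F) = -69 (L(F) = -39 - 1*30 = -39 - 30 = -69)
x = -118 (x = 5*(-25 + (-5 - 2)/(-3 - 2)) = 5*(-25 - 7/(-5)) = 5*(-25 - 7*(-1/5)) = 5*(-25 + 7/5) = 5*(-118/5) = -118)
o(f, V) = -118
L(80) + o(-6, g(-1)) = -69 - 118 = -187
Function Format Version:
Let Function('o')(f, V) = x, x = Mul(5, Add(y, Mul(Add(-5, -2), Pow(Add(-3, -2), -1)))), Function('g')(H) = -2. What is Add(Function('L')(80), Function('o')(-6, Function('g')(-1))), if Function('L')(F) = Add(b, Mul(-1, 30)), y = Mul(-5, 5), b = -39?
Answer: -187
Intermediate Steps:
y = -25
Function('L')(F) = -69 (Function('L')(F) = Add(-39, Mul(-1, 30)) = Add(-39, -30) = -69)
x = -118 (x = Mul(5, Add(-25, Mul(Add(-5, -2), Pow(Add(-3, -2), -1)))) = Mul(5, Add(-25, Mul(-7, Pow(-5, -1)))) = Mul(5, Add(-25, Mul(-7, Rational(-1, 5)))) = Mul(5, Add(-25, Rational(7, 5))) = Mul(5, Rational(-118, 5)) = -118)
Function('o')(f, V) = -118
Add(Function('L')(80), Function('o')(-6, Function('g')(-1))) = Add(-69, -118) = -187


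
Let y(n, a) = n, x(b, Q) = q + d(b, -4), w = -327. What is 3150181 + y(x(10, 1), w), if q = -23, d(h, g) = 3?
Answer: 3150161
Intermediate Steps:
x(b, Q) = -20 (x(b, Q) = -23 + 3 = -20)
3150181 + y(x(10, 1), w) = 3150181 - 20 = 3150161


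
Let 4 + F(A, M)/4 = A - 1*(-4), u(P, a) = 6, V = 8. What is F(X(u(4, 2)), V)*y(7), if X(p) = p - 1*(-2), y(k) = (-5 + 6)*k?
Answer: 224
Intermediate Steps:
y(k) = k (y(k) = 1*k = k)
X(p) = 2 + p (X(p) = p + 2 = 2 + p)
F(A, M) = 4*A (F(A, M) = -16 + 4*(A - 1*(-4)) = -16 + 4*(A + 4) = -16 + 4*(4 + A) = -16 + (16 + 4*A) = 4*A)
F(X(u(4, 2)), V)*y(7) = (4*(2 + 6))*7 = (4*8)*7 = 32*7 = 224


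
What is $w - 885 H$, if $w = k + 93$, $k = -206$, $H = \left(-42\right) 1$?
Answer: $37057$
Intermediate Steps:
$H = -42$
$w = -113$ ($w = -206 + 93 = -113$)
$w - 885 H = -113 - -37170 = -113 + 37170 = 37057$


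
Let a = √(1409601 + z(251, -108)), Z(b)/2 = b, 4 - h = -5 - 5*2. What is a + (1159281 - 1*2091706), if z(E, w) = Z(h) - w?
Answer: -932425 + √1409747 ≈ -9.3124e+5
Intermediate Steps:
h = 19 (h = 4 - (-5 - 5*2) = 4 - (-5 - 10) = 4 - 1*(-15) = 4 + 15 = 19)
Z(b) = 2*b
z(E, w) = 38 - w (z(E, w) = 2*19 - w = 38 - w)
a = √1409747 (a = √(1409601 + (38 - 1*(-108))) = √(1409601 + (38 + 108)) = √(1409601 + 146) = √1409747 ≈ 1187.3)
a + (1159281 - 1*2091706) = √1409747 + (1159281 - 1*2091706) = √1409747 + (1159281 - 2091706) = √1409747 - 932425 = -932425 + √1409747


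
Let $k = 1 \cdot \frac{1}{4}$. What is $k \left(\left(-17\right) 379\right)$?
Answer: $- \frac{6443}{4} \approx -1610.8$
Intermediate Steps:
$k = \frac{1}{4}$ ($k = 1 \cdot \frac{1}{4} = \frac{1}{4} \approx 0.25$)
$k \left(\left(-17\right) 379\right) = \frac{\left(-17\right) 379}{4} = \frac{1}{4} \left(-6443\right) = - \frac{6443}{4}$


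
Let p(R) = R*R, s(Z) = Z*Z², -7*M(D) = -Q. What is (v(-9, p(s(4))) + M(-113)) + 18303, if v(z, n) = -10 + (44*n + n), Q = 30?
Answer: 1418321/7 ≈ 2.0262e+5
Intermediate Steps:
M(D) = 30/7 (M(D) = -(-1)*30/7 = -⅐*(-30) = 30/7)
s(Z) = Z³
p(R) = R²
v(z, n) = -10 + 45*n
(v(-9, p(s(4))) + M(-113)) + 18303 = ((-10 + 45*(4³)²) + 30/7) + 18303 = ((-10 + 45*64²) + 30/7) + 18303 = ((-10 + 45*4096) + 30/7) + 18303 = ((-10 + 184320) + 30/7) + 18303 = (184310 + 30/7) + 18303 = 1290200/7 + 18303 = 1418321/7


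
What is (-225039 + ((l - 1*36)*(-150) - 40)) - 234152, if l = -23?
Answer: -450381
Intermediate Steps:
(-225039 + ((l - 1*36)*(-150) - 40)) - 234152 = (-225039 + ((-23 - 1*36)*(-150) - 40)) - 234152 = (-225039 + ((-23 - 36)*(-150) - 40)) - 234152 = (-225039 + (-59*(-150) - 40)) - 234152 = (-225039 + (8850 - 40)) - 234152 = (-225039 + 8810) - 234152 = -216229 - 234152 = -450381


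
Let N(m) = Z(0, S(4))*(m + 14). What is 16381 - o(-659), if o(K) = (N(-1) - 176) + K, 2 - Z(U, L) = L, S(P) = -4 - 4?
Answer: 17086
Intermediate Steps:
S(P) = -8
Z(U, L) = 2 - L
N(m) = 140 + 10*m (N(m) = (2 - 1*(-8))*(m + 14) = (2 + 8)*(14 + m) = 10*(14 + m) = 140 + 10*m)
o(K) = -46 + K (o(K) = ((140 + 10*(-1)) - 176) + K = ((140 - 10) - 176) + K = (130 - 176) + K = -46 + K)
16381 - o(-659) = 16381 - (-46 - 659) = 16381 - 1*(-705) = 16381 + 705 = 17086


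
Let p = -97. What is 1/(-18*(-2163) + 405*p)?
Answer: -1/351 ≈ -0.0028490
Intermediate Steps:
1/(-18*(-2163) + 405*p) = 1/(-18*(-2163) + 405*(-97)) = 1/(38934 - 39285) = 1/(-351) = -1/351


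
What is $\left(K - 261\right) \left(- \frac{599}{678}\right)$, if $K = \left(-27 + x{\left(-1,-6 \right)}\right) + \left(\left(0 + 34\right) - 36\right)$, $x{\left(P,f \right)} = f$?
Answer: $\frac{88652}{339} \approx 261.51$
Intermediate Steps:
$K = -35$ ($K = \left(-27 - 6\right) + \left(\left(0 + 34\right) - 36\right) = -33 + \left(34 - 36\right) = -33 - 2 = -35$)
$\left(K - 261\right) \left(- \frac{599}{678}\right) = \left(-35 - 261\right) \left(- \frac{599}{678}\right) = - 296 \left(\left(-599\right) \frac{1}{678}\right) = \left(-296\right) \left(- \frac{599}{678}\right) = \frac{88652}{339}$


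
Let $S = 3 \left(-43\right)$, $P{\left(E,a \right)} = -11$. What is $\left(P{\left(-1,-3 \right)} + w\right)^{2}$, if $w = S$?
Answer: $19600$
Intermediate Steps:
$S = -129$
$w = -129$
$\left(P{\left(-1,-3 \right)} + w\right)^{2} = \left(-11 - 129\right)^{2} = \left(-140\right)^{2} = 19600$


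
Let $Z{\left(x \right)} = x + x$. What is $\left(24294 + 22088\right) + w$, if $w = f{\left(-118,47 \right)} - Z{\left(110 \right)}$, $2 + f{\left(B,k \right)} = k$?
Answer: $46207$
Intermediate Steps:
$Z{\left(x \right)} = 2 x$
$f{\left(B,k \right)} = -2 + k$
$w = -175$ ($w = \left(-2 + 47\right) - 2 \cdot 110 = 45 - 220 = -175$)
$\left(24294 + 22088\right) + w = \left(24294 + 22088\right) - 175 = 46382 - 175 = 46207$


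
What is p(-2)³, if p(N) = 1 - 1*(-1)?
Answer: 8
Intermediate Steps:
p(N) = 2 (p(N) = 1 + 1 = 2)
p(-2)³ = 2³ = 8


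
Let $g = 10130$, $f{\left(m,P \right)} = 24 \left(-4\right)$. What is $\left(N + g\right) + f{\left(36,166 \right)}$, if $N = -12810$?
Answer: $-2776$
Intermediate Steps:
$f{\left(m,P \right)} = -96$
$\left(N + g\right) + f{\left(36,166 \right)} = \left(-12810 + 10130\right) - 96 = -2680 - 96 = -2776$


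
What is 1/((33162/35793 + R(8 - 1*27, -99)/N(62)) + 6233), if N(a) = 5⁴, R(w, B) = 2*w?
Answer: 7456875/46485157247 ≈ 0.00016041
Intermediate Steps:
N(a) = 625
1/((33162/35793 + R(8 - 1*27, -99)/N(62)) + 6233) = 1/((33162/35793 + (2*(8 - 1*27))/625) + 6233) = 1/((33162*(1/35793) + (2*(8 - 27))*(1/625)) + 6233) = 1/((11054/11931 + (2*(-19))*(1/625)) + 6233) = 1/((11054/11931 - 38*1/625) + 6233) = 1/((11054/11931 - 38/625) + 6233) = 1/(6455372/7456875 + 6233) = 1/(46485157247/7456875) = 7456875/46485157247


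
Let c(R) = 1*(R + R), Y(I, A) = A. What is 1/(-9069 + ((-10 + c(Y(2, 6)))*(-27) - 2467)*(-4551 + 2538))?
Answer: 1/5065704 ≈ 1.9741e-7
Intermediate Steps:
c(R) = 2*R (c(R) = 1*(2*R) = 2*R)
1/(-9069 + ((-10 + c(Y(2, 6)))*(-27) - 2467)*(-4551 + 2538)) = 1/(-9069 + ((-10 + 2*6)*(-27) - 2467)*(-4551 + 2538)) = 1/(-9069 + ((-10 + 12)*(-27) - 2467)*(-2013)) = 1/(-9069 + (2*(-27) - 2467)*(-2013)) = 1/(-9069 + (-54 - 2467)*(-2013)) = 1/(-9069 - 2521*(-2013)) = 1/(-9069 + 5074773) = 1/5065704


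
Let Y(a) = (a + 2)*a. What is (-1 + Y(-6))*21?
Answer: 483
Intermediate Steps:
Y(a) = a*(2 + a) (Y(a) = (2 + a)*a = a*(2 + a))
(-1 + Y(-6))*21 = (-1 - 6*(2 - 6))*21 = (-1 - 6*(-4))*21 = (-1 + 24)*21 = 23*21 = 483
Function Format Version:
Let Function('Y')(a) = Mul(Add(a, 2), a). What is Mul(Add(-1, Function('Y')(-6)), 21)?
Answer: 483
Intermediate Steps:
Function('Y')(a) = Mul(a, Add(2, a)) (Function('Y')(a) = Mul(Add(2, a), a) = Mul(a, Add(2, a)))
Mul(Add(-1, Function('Y')(-6)), 21) = Mul(Add(-1, Mul(-6, Add(2, -6))), 21) = Mul(Add(-1, Mul(-6, -4)), 21) = Mul(Add(-1, 24), 21) = Mul(23, 21) = 483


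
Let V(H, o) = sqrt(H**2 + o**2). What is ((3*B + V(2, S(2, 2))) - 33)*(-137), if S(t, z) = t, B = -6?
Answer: 6987 - 274*sqrt(2) ≈ 6599.5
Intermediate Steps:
((3*B + V(2, S(2, 2))) - 33)*(-137) = ((3*(-6) + sqrt(2**2 + 2**2)) - 33)*(-137) = ((-18 + sqrt(4 + 4)) - 33)*(-137) = ((-18 + sqrt(8)) - 33)*(-137) = ((-18 + 2*sqrt(2)) - 33)*(-137) = (-51 + 2*sqrt(2))*(-137) = 6987 - 274*sqrt(2)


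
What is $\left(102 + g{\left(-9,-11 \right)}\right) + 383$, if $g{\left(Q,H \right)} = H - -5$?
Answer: $479$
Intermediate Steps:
$g{\left(Q,H \right)} = 5 + H$ ($g{\left(Q,H \right)} = H + 5 = 5 + H$)
$\left(102 + g{\left(-9,-11 \right)}\right) + 383 = \left(102 + \left(5 - 11\right)\right) + 383 = \left(102 - 6\right) + 383 = 96 + 383 = 479$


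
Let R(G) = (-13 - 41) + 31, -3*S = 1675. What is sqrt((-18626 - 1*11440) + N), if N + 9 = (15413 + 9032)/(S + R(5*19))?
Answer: 3*I*sqrt(636125635)/436 ≈ 173.54*I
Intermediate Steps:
S = -1675/3 (S = -1/3*1675 = -1675/3 ≈ -558.33)
R(G) = -23 (R(G) = -54 + 31 = -23)
N = -89031/1744 (N = -9 + (15413 + 9032)/(-1675/3 - 23) = -9 + 24445/(-1744/3) = -9 + 24445*(-3/1744) = -9 - 73335/1744 = -89031/1744 ≈ -51.050)
sqrt((-18626 - 1*11440) + N) = sqrt((-18626 - 1*11440) - 89031/1744) = sqrt((-18626 - 11440) - 89031/1744) = sqrt(-30066 - 89031/1744) = sqrt(-52524135/1744) = 3*I*sqrt(636125635)/436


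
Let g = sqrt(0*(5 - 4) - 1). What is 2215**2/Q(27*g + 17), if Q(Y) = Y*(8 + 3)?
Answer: 83405825/11198 - 132468075*I/11198 ≈ 7448.3 - 11830.0*I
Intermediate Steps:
g = I (g = sqrt(0*1 - 1) = sqrt(0 - 1) = sqrt(-1) = I ≈ 1.0*I)
Q(Y) = 11*Y (Q(Y) = Y*11 = 11*Y)
2215**2/Q(27*g + 17) = 2215**2/((11*(27*I + 17))) = 4906225/((11*(17 + 27*I))) = 4906225/(187 + 297*I) = 4906225*((187 - 297*I)/123178) = 4906225*(187 - 297*I)/123178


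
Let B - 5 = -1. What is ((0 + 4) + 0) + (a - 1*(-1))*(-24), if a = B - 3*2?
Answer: 28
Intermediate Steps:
B = 4 (B = 5 - 1 = 4)
a = -2 (a = 4 - 3*2 = 4 - 6 = -2)
((0 + 4) + 0) + (a - 1*(-1))*(-24) = ((0 + 4) + 0) + (-2 - 1*(-1))*(-24) = (4 + 0) + (-2 + 1)*(-24) = 4 - 1*(-24) = 4 + 24 = 28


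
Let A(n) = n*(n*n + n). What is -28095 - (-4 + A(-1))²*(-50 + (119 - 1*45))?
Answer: -28479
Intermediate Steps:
A(n) = n*(n + n²) (A(n) = n*(n² + n) = n*(n + n²))
-28095 - (-4 + A(-1))²*(-50 + (119 - 1*45)) = -28095 - (-4 + (-1)²*(1 - 1))²*(-50 + (119 - 1*45)) = -28095 - (-4 + 1*0)²*(-50 + (119 - 45)) = -28095 - (-4 + 0)²*(-50 + 74) = -28095 - (-4)²*24 = -28095 - 16*24 = -28095 - 1*384 = -28095 - 384 = -28479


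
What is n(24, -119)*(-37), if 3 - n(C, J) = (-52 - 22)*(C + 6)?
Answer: -82251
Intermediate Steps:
n(C, J) = 447 + 74*C (n(C, J) = 3 - (-52 - 22)*(C + 6) = 3 - (-74)*(6 + C) = 3 - (-444 - 74*C) = 3 + (444 + 74*C) = 447 + 74*C)
n(24, -119)*(-37) = (447 + 74*24)*(-37) = (447 + 1776)*(-37) = 2223*(-37) = -82251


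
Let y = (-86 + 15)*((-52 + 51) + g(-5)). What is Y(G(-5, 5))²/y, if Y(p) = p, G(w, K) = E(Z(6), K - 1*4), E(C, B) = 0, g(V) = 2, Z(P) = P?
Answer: 0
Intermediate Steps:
G(w, K) = 0
y = -71 (y = (-86 + 15)*((-52 + 51) + 2) = -71*(-1 + 2) = -71*1 = -71)
Y(G(-5, 5))²/y = 0²/(-71) = 0*(-1/71) = 0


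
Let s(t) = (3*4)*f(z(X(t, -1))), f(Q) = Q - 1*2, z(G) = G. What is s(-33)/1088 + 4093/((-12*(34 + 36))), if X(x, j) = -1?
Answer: -140107/28560 ≈ -4.9057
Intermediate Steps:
f(Q) = -2 + Q (f(Q) = Q - 2 = -2 + Q)
s(t) = -36 (s(t) = (3*4)*(-2 - 1) = 12*(-3) = -36)
s(-33)/1088 + 4093/((-12*(34 + 36))) = -36/1088 + 4093/((-12*(34 + 36))) = -36*1/1088 + 4093/((-12*70)) = -9/272 + 4093/(-840) = -9/272 + 4093*(-1/840) = -9/272 - 4093/840 = -140107/28560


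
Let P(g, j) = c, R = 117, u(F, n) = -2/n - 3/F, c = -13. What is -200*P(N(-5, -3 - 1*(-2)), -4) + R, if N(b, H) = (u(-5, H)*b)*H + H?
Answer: 2717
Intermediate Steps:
u(F, n) = -3/F - 2/n
N(b, H) = H + H*b*(⅗ - 2/H) (N(b, H) = ((-3/(-5) - 2/H)*b)*H + H = ((-3*(-⅕) - 2/H)*b)*H + H = ((⅗ - 2/H)*b)*H + H = (b*(⅗ - 2/H))*H + H = H*b*(⅗ - 2/H) + H = H + H*b*(⅗ - 2/H))
P(g, j) = -13
-200*P(N(-5, -3 - 1*(-2)), -4) + R = -200*(-13) + 117 = 2600 + 117 = 2717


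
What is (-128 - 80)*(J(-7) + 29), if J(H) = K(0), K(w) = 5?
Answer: -7072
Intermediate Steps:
J(H) = 5
(-128 - 80)*(J(-7) + 29) = (-128 - 80)*(5 + 29) = -208*34 = -7072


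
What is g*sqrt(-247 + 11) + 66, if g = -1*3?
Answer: 66 - 6*I*sqrt(59) ≈ 66.0 - 46.087*I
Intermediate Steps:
g = -3
g*sqrt(-247 + 11) + 66 = -3*sqrt(-247 + 11) + 66 = -6*I*sqrt(59) + 66 = 66 - 6*I*sqrt(59)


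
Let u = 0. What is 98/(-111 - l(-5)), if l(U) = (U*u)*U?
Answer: -98/111 ≈ -0.88288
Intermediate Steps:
l(U) = 0 (l(U) = (U*0)*U = 0*U = 0)
98/(-111 - l(-5)) = 98/(-111 - 1*0) = 98/(-111 + 0) = 98/(-111) = 98*(-1/111) = -98/111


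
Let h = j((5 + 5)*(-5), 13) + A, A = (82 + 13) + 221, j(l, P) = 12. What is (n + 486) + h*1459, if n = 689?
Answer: 479727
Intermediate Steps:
A = 316 (A = 95 + 221 = 316)
h = 328 (h = 12 + 316 = 328)
(n + 486) + h*1459 = (689 + 486) + 328*1459 = 1175 + 478552 = 479727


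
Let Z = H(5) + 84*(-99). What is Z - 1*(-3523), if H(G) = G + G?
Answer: -4783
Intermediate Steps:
H(G) = 2*G
Z = -8306 (Z = 2*5 + 84*(-99) = 10 - 8316 = -8306)
Z - 1*(-3523) = -8306 - 1*(-3523) = -8306 + 3523 = -4783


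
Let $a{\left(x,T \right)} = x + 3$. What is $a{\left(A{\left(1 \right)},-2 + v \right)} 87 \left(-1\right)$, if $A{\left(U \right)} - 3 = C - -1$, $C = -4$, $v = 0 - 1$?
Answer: $-261$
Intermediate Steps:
$v = -1$ ($v = 0 - 1 = -1$)
$A{\left(U \right)} = 0$ ($A{\left(U \right)} = 3 - 3 = 0$)
$a{\left(x,T \right)} = 3 + x$
$a{\left(A{\left(1 \right)},-2 + v \right)} 87 \left(-1\right) = \left(3 + 0\right) 87 \left(-1\right) = 3 \cdot 87 \left(-1\right) = 261 \left(-1\right) = -261$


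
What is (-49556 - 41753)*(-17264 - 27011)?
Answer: 4042705975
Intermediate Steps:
(-49556 - 41753)*(-17264 - 27011) = -91309*(-44275) = 4042705975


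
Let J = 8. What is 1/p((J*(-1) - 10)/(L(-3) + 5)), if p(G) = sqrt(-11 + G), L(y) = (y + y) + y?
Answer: -I*sqrt(26)/13 ≈ -0.39223*I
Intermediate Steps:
L(y) = 3*y (L(y) = 2*y + y = 3*y)
1/p((J*(-1) - 10)/(L(-3) + 5)) = 1/(sqrt(-11 + (8*(-1) - 10)/(3*(-3) + 5))) = 1/(sqrt(-11 + (-8 - 10)/(-9 + 5))) = 1/(sqrt(-11 - 18/(-4))) = 1/(sqrt(-11 - 18*(-1/4))) = 1/(sqrt(-11 + 9/2)) = 1/(sqrt(-13/2)) = 1/(I*sqrt(26)/2) = -I*sqrt(26)/13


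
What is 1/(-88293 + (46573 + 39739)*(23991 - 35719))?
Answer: -1/1012355429 ≈ -9.8779e-10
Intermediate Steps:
1/(-88293 + (46573 + 39739)*(23991 - 35719)) = 1/(-88293 + 86312*(-11728)) = 1/(-88293 - 1012267136) = 1/(-1012355429) = -1/1012355429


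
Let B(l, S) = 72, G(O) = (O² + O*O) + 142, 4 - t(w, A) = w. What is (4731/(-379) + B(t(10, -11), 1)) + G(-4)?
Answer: 88503/379 ≈ 233.52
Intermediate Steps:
t(w, A) = 4 - w
G(O) = 142 + 2*O² (G(O) = (O² + O²) + 142 = 2*O² + 142 = 142 + 2*O²)
(4731/(-379) + B(t(10, -11), 1)) + G(-4) = (4731/(-379) + 72) + (142 + 2*(-4)²) = (4731*(-1/379) + 72) + (142 + 2*16) = (-4731/379 + 72) + (142 + 32) = 22557/379 + 174 = 88503/379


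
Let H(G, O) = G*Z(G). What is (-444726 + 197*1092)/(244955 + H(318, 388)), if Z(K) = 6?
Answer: -229602/246863 ≈ -0.93008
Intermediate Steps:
H(G, O) = 6*G (H(G, O) = G*6 = 6*G)
(-444726 + 197*1092)/(244955 + H(318, 388)) = (-444726 + 197*1092)/(244955 + 6*318) = (-444726 + 215124)/(244955 + 1908) = -229602/246863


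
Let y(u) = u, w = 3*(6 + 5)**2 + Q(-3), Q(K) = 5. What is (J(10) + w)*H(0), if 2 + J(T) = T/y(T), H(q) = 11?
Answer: 4037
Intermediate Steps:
w = 368 (w = 3*(6 + 5)**2 + 5 = 3*11**2 + 5 = 3*121 + 5 = 363 + 5 = 368)
J(T) = -1 (J(T) = -2 + T/T = -2 + 1 = -1)
(J(10) + w)*H(0) = (-1 + 368)*11 = 367*11 = 4037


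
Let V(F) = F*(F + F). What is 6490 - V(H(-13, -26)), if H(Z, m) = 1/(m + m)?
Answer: 8774479/1352 ≈ 6490.0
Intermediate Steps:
H(Z, m) = 1/(2*m)
V(F) = 2*F² (V(F) = F*(2*F) = 2*F²)
6490 - V(H(-13, -26)) = 6490 - 2*((½)/(-26))² = 6490 - 2*((½)*(-1/26))² = 6490 - 2*(-1/52)² = 6490 - 2/2704 = 6490 - 1*1/1352 = 6490 - 1/1352 = 8774479/1352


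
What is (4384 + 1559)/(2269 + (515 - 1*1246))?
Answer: 5943/1538 ≈ 3.8641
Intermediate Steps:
(4384 + 1559)/(2269 + (515 - 1*1246)) = 5943/(2269 + (515 - 1246)) = 5943/(2269 - 731) = 5943/1538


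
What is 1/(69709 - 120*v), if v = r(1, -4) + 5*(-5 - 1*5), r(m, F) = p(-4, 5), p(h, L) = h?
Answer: 1/76189 ≈ 1.3125e-5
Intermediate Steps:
r(m, F) = -4
v = -54 (v = -4 + 5*(-5 - 1*5) = -4 + 5*(-5 - 5) = -4 + 5*(-10) = -4 - 50 = -54)
1/(69709 - 120*v) = 1/(69709 - 120*(-54)) = 1/(69709 + 6480) = 1/76189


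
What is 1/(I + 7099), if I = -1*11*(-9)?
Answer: 1/7198 ≈ 0.00013893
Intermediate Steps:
I = 99 (I = -11*(-9) = 99)
1/(I + 7099) = 1/(99 + 7099) = 1/7198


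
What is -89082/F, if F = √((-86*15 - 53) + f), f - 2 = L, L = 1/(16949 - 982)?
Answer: 44541*I*√341881348382/10705873 ≈ 2432.6*I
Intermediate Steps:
L = 1/15967 ≈ 6.2629e-5
f = 31935/15967 (f = 2 + 1/15967 = 31935/15967 ≈ 2.0001)
F = I*√341881348382/15967 (F = √((-86*15 - 53) + 31935/15967) = √((-1290 - 53) + 31935/15967) = √(-1343 + 31935/15967) = √(-21411746/15967) = I*√341881348382/15967 ≈ 36.62*I)
-89082/F = -89082*(-I*√341881348382/21411746) = -(-44541)*I*√341881348382/10705873 = 44541*I*√341881348382/10705873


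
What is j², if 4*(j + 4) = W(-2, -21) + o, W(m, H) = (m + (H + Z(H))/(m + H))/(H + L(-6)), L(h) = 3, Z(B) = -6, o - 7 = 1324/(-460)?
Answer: 599907049/68558400 ≈ 8.7503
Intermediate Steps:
o = 474/115 (o = 7 + 1324/(-460) = 7 + 1324*(-1/460) = 7 - 331/115 = 474/115 ≈ 4.1217)
W(m, H) = (m + (-6 + H)/(H + m))/(3 + H) (W(m, H) = (m + (H - 6)/(m + H))/(H + 3) = (m + (-6 + H)/(H + m))/(3 + H))
j = -24493/8280 (j = -4 + ((-6 - 21 + (-2)² - 21*(-2))/((-21)² + 3*(-21) + 3*(-2) - 21*(-2)) + 474/115)/4 = -4 + ((-6 - 21 + 4 + 42)/(441 - 63 - 6 + 42) + 474/115)/4 = -4 + (19/414 + 474/115)/4 = -4 + (¼)*(8627/2070) = -4 + 8627/8280 = -24493/8280 ≈ -2.9581)
j² = (-24493/8280)² = 599907049/68558400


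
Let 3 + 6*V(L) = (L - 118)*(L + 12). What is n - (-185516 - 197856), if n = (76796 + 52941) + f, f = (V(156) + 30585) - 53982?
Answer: 981551/2 ≈ 4.9078e+5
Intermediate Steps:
V(L) = -1/2 + (-118 + L)*(12 + L)/6 (V(L) = -1/2 + ((L - 118)*(L + 12))/6 = -1/2 + ((-118 + L)*(12 + L))/6 = -1/2 + (-118 + L)*(12 + L)/6)
f = -44667/2 (f = ((-473/2 - 53/3*156 + (1/6)*156**2) + 30585) - 53982 = ((-473/2 - 2756 + (1/6)*24336) + 30585) - 53982 = ((-473/2 - 2756 + 4056) + 30585) - 53982 = (2127/2 + 30585) - 53982 = 63297/2 - 53982 = -44667/2 ≈ -22334.)
n = 214807/2 (n = (76796 + 52941) - 44667/2 = 129737 - 44667/2 = 214807/2 ≈ 1.0740e+5)
n - (-185516 - 197856) = 214807/2 - (-185516 - 197856) = 214807/2 - 1*(-383372) = 214807/2 + 383372 = 981551/2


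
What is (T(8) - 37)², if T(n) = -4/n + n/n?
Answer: 5329/4 ≈ 1332.3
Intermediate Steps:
T(n) = 1 - 4/n (T(n) = -4/n + 1 = 1 - 4/n)
(T(8) - 37)² = ((-4 + 8)/8 - 37)² = ((⅛)*4 - 37)² = (½ - 37)² = (-73/2)² = 5329/4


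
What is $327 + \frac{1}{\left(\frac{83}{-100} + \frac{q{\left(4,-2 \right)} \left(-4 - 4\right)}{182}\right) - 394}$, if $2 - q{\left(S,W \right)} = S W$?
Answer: $\frac{1176194531}{3596953} \approx 327.0$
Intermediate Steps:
$q{\left(S,W \right)} = 2 - S W$
$327 + \frac{1}{\left(\frac{83}{-100} + \frac{q{\left(4,-2 \right)} \left(-4 - 4\right)}{182}\right) - 394} = 327 + \frac{1}{\left(\frac{83}{-100} + \frac{\left(2 - 4 \left(-2\right)\right) \left(-4 - 4\right)}{182}\right) - 394} = 327 + \frac{1}{\left(83 \left(- \frac{1}{100}\right) + \left(2 + 8\right) \left(-8\right) \frac{1}{182}\right) - 394} = 327 + \frac{1}{\left(- \frac{83}{100} + 10 \left(-8\right) \frac{1}{182}\right) - 394} = 327 + \frac{1}{\left(- \frac{83}{100} - \frac{40}{91}\right) - 394} = 327 + \frac{1}{- \frac{11553}{9100} - 394} = 327 + \frac{1}{- \frac{3596953}{9100}} = 327 - \frac{9100}{3596953} = \frac{1176194531}{3596953}$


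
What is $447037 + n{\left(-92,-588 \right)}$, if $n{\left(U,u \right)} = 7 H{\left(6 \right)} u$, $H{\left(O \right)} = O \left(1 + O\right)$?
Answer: $274165$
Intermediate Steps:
$n{\left(U,u \right)} = 294 u$ ($n{\left(U,u \right)} = 7 \cdot 6 \left(1 + 6\right) u = 7 \cdot 6 \cdot 7 u = 7 \cdot 42 u = 294 u$)
$447037 + n{\left(-92,-588 \right)} = 447037 + 294 \left(-588\right) = 447037 - 172872 = 274165$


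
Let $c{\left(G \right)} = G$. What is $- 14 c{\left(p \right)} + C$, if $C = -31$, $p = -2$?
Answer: $-3$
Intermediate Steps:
$- 14 c{\left(p \right)} + C = \left(-14\right) \left(-2\right) - 31 = 28 - 31 = -3$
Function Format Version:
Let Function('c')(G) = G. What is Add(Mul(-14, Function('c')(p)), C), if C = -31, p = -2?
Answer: -3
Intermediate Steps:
Add(Mul(-14, Function('c')(p)), C) = Add(Mul(-14, -2), -31) = Add(28, -31) = -3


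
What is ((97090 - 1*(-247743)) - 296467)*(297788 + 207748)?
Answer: 24450754176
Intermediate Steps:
((97090 - 1*(-247743)) - 296467)*(297788 + 207748) = ((97090 + 247743) - 296467)*505536 = (344833 - 296467)*505536 = 48366*505536 = 24450754176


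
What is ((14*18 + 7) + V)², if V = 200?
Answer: 210681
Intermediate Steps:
((14*18 + 7) + V)² = ((14*18 + 7) + 200)² = ((252 + 7) + 200)² = (259 + 200)² = 459² = 210681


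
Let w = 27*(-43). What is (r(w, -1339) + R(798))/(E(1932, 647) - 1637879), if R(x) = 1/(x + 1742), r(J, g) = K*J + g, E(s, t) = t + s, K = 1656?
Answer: 4886845699/4153662000 ≈ 1.1765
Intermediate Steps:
E(s, t) = s + t
w = -1161
r(J, g) = g + 1656*J (r(J, g) = 1656*J + g = g + 1656*J)
R(x) = 1/(1742 + x)
(r(w, -1339) + R(798))/(E(1932, 647) - 1637879) = ((-1339 + 1656*(-1161)) + 1/(1742 + 798))/((1932 + 647) - 1637879) = ((-1339 - 1922616) + 1/2540)/(2579 - 1637879) = (-1923955 + 1/2540)/(-1635300) = -4886845699/2540*(-1/1635300) = 4886845699/4153662000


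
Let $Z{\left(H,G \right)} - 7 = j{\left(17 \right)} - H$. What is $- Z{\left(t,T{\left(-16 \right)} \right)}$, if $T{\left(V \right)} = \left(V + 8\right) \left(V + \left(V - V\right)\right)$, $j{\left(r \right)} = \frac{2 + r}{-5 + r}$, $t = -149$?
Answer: $- \frac{1891}{12} \approx -157.58$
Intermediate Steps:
$j{\left(r \right)} = \frac{2 + r}{-5 + r}$
$T{\left(V \right)} = V \left(8 + V\right)$ ($T{\left(V \right)} = \left(8 + V\right) \left(V + 0\right) = \left(8 + V\right) V = V \left(8 + V\right)$)
$Z{\left(H,G \right)} = \frac{103}{12} - H$ ($Z{\left(H,G \right)} = 7 - \left(H - \frac{2 + 17}{-5 + 17}\right) = 7 - \left(H - \frac{1}{12} \cdot 19\right) = 7 - \left(- \frac{19}{12} + H\right) = \frac{103}{12} - H$)
$- Z{\left(t,T{\left(-16 \right)} \right)} = - (\frac{103}{12} - -149) = - (\frac{103}{12} + 149) = \left(-1\right) \frac{1891}{12} = - \frac{1891}{12}$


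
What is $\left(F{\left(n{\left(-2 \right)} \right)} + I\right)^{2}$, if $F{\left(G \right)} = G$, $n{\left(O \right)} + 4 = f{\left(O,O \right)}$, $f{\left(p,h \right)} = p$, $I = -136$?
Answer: $20164$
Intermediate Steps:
$n{\left(O \right)} = -4 + O$
$\left(F{\left(n{\left(-2 \right)} \right)} + I\right)^{2} = \left(\left(-4 - 2\right) - 136\right)^{2} = \left(-6 - 136\right)^{2} = \left(-142\right)^{2} = 20164$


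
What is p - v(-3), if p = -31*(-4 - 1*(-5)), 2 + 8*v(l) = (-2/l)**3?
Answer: -3325/108 ≈ -30.787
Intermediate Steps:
v(l) = -1/4 - 1/l**3 (v(l) = -1/4 + (-2/l)**3/8 = -1/4 + (-8/l**3)/8 = -1/4 - 1/l**3)
p = -31 (p = -31*(-4 + 5) = -31*1 = -31)
p - v(-3) = -31 - (-1/4 - 1/(-3)**3) = -31 - (-1/4 - 1*(-1/27)) = -31 - (-1/4 + 1/27) = -31 - 1*(-23/108) = -31 + 23/108 = -3325/108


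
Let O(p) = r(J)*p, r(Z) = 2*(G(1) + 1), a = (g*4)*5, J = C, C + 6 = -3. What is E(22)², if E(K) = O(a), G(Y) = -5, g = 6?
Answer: 921600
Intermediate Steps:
C = -9 (C = -6 - 3 = -9)
J = -9
a = 120 (a = (6*4)*5 = 24*5 = 120)
r(Z) = -8 (r(Z) = 2*(-5 + 1) = 2*(-4) = -8)
O(p) = -8*p
E(K) = -960 (E(K) = -8*120 = -960)
E(22)² = (-960)² = 921600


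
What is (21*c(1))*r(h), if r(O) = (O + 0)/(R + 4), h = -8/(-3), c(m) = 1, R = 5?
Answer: 56/9 ≈ 6.2222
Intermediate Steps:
h = 8/3 (h = -8*(-1/3) = 8/3 ≈ 2.6667)
r(O) = O/9 (r(O) = (O + 0)/(5 + 4) = O/9)
(21*c(1))*r(h) = (21*1)*((1/9)*(8/3)) = 21*(8/27) = 56/9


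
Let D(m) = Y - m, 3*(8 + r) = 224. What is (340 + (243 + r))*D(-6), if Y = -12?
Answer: -3898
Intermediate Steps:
r = 200/3 (r = -8 + (⅓)*224 = -8 + 224/3 = 200/3 ≈ 66.667)
D(m) = -12 - m
(340 + (243 + r))*D(-6) = (340 + (243 + 200/3))*(-12 - 1*(-6)) = (340 + 929/3)*(-12 + 6) = (1949/3)*(-6) = -3898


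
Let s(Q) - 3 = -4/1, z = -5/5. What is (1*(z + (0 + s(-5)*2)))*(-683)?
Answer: 2049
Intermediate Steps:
z = -1 (z = -5*⅕ = -1)
s(Q) = -1 (s(Q) = 3 - 4/1 = 3 - 4*1 = 3 - 4 = -1)
(1*(z + (0 + s(-5)*2)))*(-683) = (1*(-1 + (0 - 1*2)))*(-683) = (1*(-1 + (0 - 2)))*(-683) = (1*(-1 - 2))*(-683) = (1*(-3))*(-683) = -3*(-683) = 2049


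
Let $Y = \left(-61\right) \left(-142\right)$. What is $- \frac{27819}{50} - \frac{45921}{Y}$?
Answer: $- \frac{60816057}{108275} \approx -561.68$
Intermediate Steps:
$Y = 8662$
$- \frac{27819}{50} - \frac{45921}{Y} = - \frac{27819}{50} - \frac{45921}{8662} = - \frac{60816057}{108275}$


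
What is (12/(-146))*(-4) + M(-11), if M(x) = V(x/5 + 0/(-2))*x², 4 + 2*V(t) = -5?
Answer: -79449/146 ≈ -544.17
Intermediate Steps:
V(t) = -9/2 (V(t) = -2 + (½)*(-5) = -2 - 5/2 = -9/2)
M(x) = -9*x²/2
(12/(-146))*(-4) + M(-11) = (12/(-146))*(-4) - 9/2*(-11)² = (12*(-1/146))*(-4) - 9/2*121 = -6/73*(-4) - 1089/2 = 24/73 - 1089/2 = -79449/146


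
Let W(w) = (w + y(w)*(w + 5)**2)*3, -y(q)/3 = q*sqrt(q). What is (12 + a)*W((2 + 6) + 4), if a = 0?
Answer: 432 - 749088*sqrt(3) ≈ -1.2970e+6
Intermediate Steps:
y(q) = -3*q**(3/2) (y(q) = -3*q*sqrt(q) = -3*q**(3/2))
W(w) = 3*w - 9*w**(3/2)*(5 + w)**2 (W(w) = (w + (-3*w**(3/2))*(w + 5)**2)*3 = (w + (-3*w**(3/2))*(5 + w)**2)*3 = (w - 3*w**(3/2)*(5 + w)**2)*3 = 3*w - 9*w**(3/2)*(5 + w)**2)
(12 + a)*W((2 + 6) + 4) = (12 + 0)*(3*((2 + 6) + 4) - 9*((2 + 6) + 4)**(3/2)*(5 + ((2 + 6) + 4))**2) = 12*(3*(8 + 4) - 9*(8 + 4)**(3/2)*(5 + (8 + 4))**2) = 12*(3*12 - 9*12**(3/2)*(5 + 12)**2) = 12*(36 - 9*24*sqrt(3)*17**2) = 12*(36 - 9*24*sqrt(3)*289) = 12*(36 - 62424*sqrt(3)) = 432 - 749088*sqrt(3)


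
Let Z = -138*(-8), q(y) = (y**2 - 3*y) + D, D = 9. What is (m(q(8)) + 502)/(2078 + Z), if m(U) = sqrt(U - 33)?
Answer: 253/1591 ≈ 0.15902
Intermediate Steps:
q(y) = 9 + y**2 - 3*y (q(y) = (y**2 - 3*y) + 9 = 9 + y**2 - 3*y)
m(U) = sqrt(-33 + U)
Z = 1104
(m(q(8)) + 502)/(2078 + Z) = (sqrt(-33 + (9 + 8**2 - 3*8)) + 502)/(2078 + 1104) = (sqrt(-33 + (9 + 64 - 24)) + 502)/3182 = (sqrt(-33 + 49) + 502)*(1/3182) = (sqrt(16) + 502)*(1/3182) = (4 + 502)*(1/3182) = 506*(1/3182) = 253/1591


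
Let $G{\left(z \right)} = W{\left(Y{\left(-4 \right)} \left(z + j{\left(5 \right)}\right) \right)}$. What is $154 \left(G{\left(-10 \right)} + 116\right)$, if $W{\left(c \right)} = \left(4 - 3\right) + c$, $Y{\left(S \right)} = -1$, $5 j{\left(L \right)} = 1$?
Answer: $\frac{97636}{5} \approx 19527.0$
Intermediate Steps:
$j{\left(L \right)} = \frac{1}{5}$ ($j{\left(L \right)} = \frac{1}{5} \cdot 1 = \frac{1}{5}$)
$W{\left(c \right)} = 1 + c$
$G{\left(z \right)} = \frac{4}{5} - z$ ($G{\left(z \right)} = 1 - \left(z + \frac{1}{5}\right) = 1 - \left(\frac{1}{5} + z\right) = \frac{4}{5} - z$)
$154 \left(G{\left(-10 \right)} + 116\right) = 154 \left(\left(\frac{4}{5} - -10\right) + 116\right) = 154 \left(\left(\frac{4}{5} + 10\right) + 116\right) = 154 \left(\frac{54}{5} + 116\right) = 154 \cdot \frac{634}{5} = \frac{97636}{5}$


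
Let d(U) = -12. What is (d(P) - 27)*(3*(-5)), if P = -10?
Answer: 585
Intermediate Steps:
(d(P) - 27)*(3*(-5)) = (-12 - 27)*(3*(-5)) = -39*(-15) = 585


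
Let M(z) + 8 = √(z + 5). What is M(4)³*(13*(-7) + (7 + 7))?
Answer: 9625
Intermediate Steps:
M(z) = -8 + √(5 + z) (M(z) = -8 + √(z + 5) = -8 + √(5 + z))
M(4)³*(13*(-7) + (7 + 7)) = (-8 + √(5 + 4))³*(13*(-7) + (7 + 7)) = (-8 + √9)³*(-91 + 14) = (-8 + 3)³*(-77) = (-5)³*(-77) = -125*(-77) = 9625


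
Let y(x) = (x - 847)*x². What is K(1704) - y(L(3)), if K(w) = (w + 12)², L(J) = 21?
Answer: 3308922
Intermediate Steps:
K(w) = (12 + w)²
y(x) = x²*(-847 + x) (y(x) = (-847 + x)*x² = x²*(-847 + x))
K(1704) - y(L(3)) = (12 + 1704)² - 21²*(-847 + 21) = 1716² - 441*(-826) = 2944656 - 1*(-364266) = 2944656 + 364266 = 3308922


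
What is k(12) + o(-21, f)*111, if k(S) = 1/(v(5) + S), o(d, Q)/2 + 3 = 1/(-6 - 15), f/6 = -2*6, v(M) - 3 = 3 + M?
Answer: -108921/161 ≈ -676.53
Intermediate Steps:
v(M) = 6 + M (v(M) = 3 + (3 + M) = 6 + M)
f = -72 (f = 6*(-2*6) = 6*(-12) = -72)
o(d, Q) = -128/21 (o(d, Q) = -6 + 2/(-6 - 15) = -6 + 2/(-21) = -6 + 2*(-1/21) = -6 - 2/21 = -128/21)
k(S) = 1/(11 + S) (k(S) = 1/((6 + 5) + S) = 1/(11 + S))
k(12) + o(-21, f)*111 = 1/(11 + 12) - 128/21*111 = 1/23 - 4736/7 = -108921/161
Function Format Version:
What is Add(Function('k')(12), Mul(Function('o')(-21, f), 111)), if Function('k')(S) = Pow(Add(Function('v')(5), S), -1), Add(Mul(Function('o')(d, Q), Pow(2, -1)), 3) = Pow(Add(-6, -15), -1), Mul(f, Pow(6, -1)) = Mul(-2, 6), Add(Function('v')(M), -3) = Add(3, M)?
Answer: Rational(-108921, 161) ≈ -676.53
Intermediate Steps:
Function('v')(M) = Add(6, M) (Function('v')(M) = Add(3, Add(3, M)) = Add(6, M))
f = -72 (f = Mul(6, Mul(-2, 6)) = Mul(6, -12) = -72)
Function('o')(d, Q) = Rational(-128, 21) (Function('o')(d, Q) = Add(-6, Mul(2, Pow(Add(-6, -15), -1))) = Add(-6, Mul(2, Pow(-21, -1))) = Add(-6, Mul(2, Rational(-1, 21))) = Add(-6, Rational(-2, 21)) = Rational(-128, 21))
Function('k')(S) = Pow(Add(11, S), -1) (Function('k')(S) = Pow(Add(Add(6, 5), S), -1) = Pow(Add(11, S), -1))
Add(Function('k')(12), Mul(Function('o')(-21, f), 111)) = Add(Pow(Add(11, 12), -1), Mul(Rational(-128, 21), 111)) = Add(Pow(23, -1), Rational(-4736, 7)) = Add(Rational(1, 23), Rational(-4736, 7)) = Rational(-108921, 161)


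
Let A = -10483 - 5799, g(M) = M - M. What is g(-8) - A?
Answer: 16282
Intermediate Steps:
g(M) = 0
A = -16282
g(-8) - A = 0 - 1*(-16282) = 0 + 16282 = 16282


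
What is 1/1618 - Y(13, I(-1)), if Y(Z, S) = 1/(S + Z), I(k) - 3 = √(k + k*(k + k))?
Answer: -1601/27506 ≈ -0.058205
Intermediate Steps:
I(k) = 3 + √(k + 2*k²) (I(k) = 3 + √(k + k*(k + k)) = 3 + √(k + k*(2*k)) = 3 + √(k + 2*k²))
1/1618 - Y(13, I(-1)) = 1/1618 - 1/((3 + √(-(1 + 2*(-1)))) + 13) = 1/1618 - 1/((3 + √(-(1 - 2))) + 13) = 1/1618 - 1/((3 + √(-1*(-1))) + 13) = 1/1618 - 1/((3 + √1) + 13) = 1/1618 - 1/((3 + 1) + 13) = 1/1618 - 1/(4 + 13) = 1/1618 - 1/17 = -1601/27506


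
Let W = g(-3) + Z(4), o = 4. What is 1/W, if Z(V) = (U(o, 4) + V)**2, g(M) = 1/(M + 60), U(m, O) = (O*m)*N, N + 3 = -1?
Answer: 57/205201 ≈ 0.00027778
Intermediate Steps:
N = -4 (N = -3 - 1 = -4)
U(m, O) = -4*O*m (U(m, O) = (O*m)*(-4) = -4*O*m)
g(M) = 1/(60 + M)
Z(V) = (-64 + V)**2 (Z(V) = (-4*4*4 + V)**2 = (-64 + V)**2)
W = 205201/57 (W = 1/(60 - 3) + (-64 + 4)**2 = 1/57 + (-60)**2 = 1/57 + 3600 = 205201/57 ≈ 3600.0)
1/W = 1/(205201/57) = 57/205201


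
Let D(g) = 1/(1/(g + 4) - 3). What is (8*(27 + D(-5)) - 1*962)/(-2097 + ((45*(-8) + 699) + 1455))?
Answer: 748/303 ≈ 2.4686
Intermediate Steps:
D(g) = 1/(-3 + 1/(4 + g)) (D(g) = 1/(1/(4 + g) - 3) = 1/(-3 + 1/(4 + g)))
(8*(27 + D(-5)) - 1*962)/(-2097 + ((45*(-8) + 699) + 1455)) = (8*(27 + (-4 - 1*(-5))/(11 + 3*(-5))) - 1*962)/(-2097 + ((45*(-8) + 699) + 1455)) = (8*(27 + (-4 + 5)/(11 - 15)) - 962)/(-2097 + ((-360 + 699) + 1455)) = (8*(27 + 1/(-4)) - 962)/(-2097 + (339 + 1455)) = (8*(27 - ¼*1) - 962)/(-2097 + 1794) = (8*(27 - ¼) - 962)/(-303) = (8*(107/4) - 962)*(-1/303) = (214 - 962)*(-1/303) = -748*(-1/303) = 748/303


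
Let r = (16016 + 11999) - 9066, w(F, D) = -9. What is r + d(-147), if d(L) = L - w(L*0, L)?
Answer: 18811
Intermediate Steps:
r = 18949 (r = 28015 - 9066 = 18949)
d(L) = 9 + L (d(L) = L - 1*(-9) = L + 9 = 9 + L)
r + d(-147) = 18949 + (9 - 147) = 18949 - 138 = 18811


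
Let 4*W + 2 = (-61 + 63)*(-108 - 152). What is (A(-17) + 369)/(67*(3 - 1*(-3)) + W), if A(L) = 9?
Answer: 252/181 ≈ 1.3923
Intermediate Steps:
W = -261/2 (W = -1/2 + ((-61 + 63)*(-108 - 152))/4 = -1/2 + (2*(-260))/4 = -1/2 + (1/4)*(-520) = -1/2 - 130 = -261/2 ≈ -130.50)
(A(-17) + 369)/(67*(3 - 1*(-3)) + W) = (9 + 369)/(67*(3 - 1*(-3)) - 261/2) = 378/(67*(3 + 3) - 261/2) = 378/(67*6 - 261/2) = 378/(402 - 261/2) = 378/(543/2) = 378*(2/543) = 252/181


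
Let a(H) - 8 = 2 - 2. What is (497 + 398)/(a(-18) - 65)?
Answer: -895/57 ≈ -15.702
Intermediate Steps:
a(H) = 8 (a(H) = 8 + (2 - 2) = 8 + 0 = 8)
(497 + 398)/(a(-18) - 65) = (497 + 398)/(8 - 65) = 895/(-57) = 895*(-1/57) = -895/57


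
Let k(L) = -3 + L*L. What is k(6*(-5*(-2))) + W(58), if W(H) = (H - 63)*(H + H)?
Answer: 3017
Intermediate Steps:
k(L) = -3 + L**2
W(H) = 2*H*(-63 + H) (W(H) = (-63 + H)*(2*H) = 2*H*(-63 + H))
k(6*(-5*(-2))) + W(58) = (-3 + (6*(-5*(-2)))**2) + 2*58*(-63 + 58) = (-3 + (6*10)**2) + 2*58*(-5) = (-3 + 60**2) - 580 = (-3 + 3600) - 580 = 3597 - 580 = 3017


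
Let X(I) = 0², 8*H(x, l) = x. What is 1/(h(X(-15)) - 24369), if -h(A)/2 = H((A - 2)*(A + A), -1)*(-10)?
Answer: -1/24369 ≈ -4.1036e-5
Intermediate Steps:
H(x, l) = x/8
X(I) = 0
h(A) = 5*A*(-2 + A) (h(A) = -2*((A - 2)*(A + A))/8*(-10) = -2*((-2 + A)*(2*A))/8*(-10) = -2*(2*A*(-2 + A))/8*(-10) = -2*A*(-2 + A)/4*(-10) = -(-5)*A*(-2 + A) = 5*A*(-2 + A))
1/(h(X(-15)) - 24369) = 1/(5*0*(-2 + 0) - 24369) = 1/(5*0*(-2) - 24369) = 1/(0 - 24369) = 1/(-24369) = -1/24369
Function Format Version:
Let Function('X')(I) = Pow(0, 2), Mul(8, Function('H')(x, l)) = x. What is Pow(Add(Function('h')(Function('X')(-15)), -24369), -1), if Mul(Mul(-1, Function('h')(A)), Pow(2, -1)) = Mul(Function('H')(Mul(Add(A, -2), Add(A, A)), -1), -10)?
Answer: Rational(-1, 24369) ≈ -4.1036e-5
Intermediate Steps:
Function('H')(x, l) = Mul(Rational(1, 8), x)
Function('X')(I) = 0
Function('h')(A) = Mul(5, A, Add(-2, A)) (Function('h')(A) = Mul(-2, Mul(Mul(Rational(1, 8), Mul(Add(A, -2), Add(A, A))), -10)) = Mul(-2, Mul(Mul(Rational(1, 8), Mul(Add(-2, A), Mul(2, A))), -10)) = Mul(-2, Mul(Mul(Rational(1, 8), Mul(2, A, Add(-2, A))), -10)) = Mul(-2, Mul(Mul(Rational(1, 4), A, Add(-2, A)), -10)) = Mul(-2, Mul(Rational(-5, 2), A, Add(-2, A))) = Mul(5, A, Add(-2, A)))
Pow(Add(Function('h')(Function('X')(-15)), -24369), -1) = Pow(Add(Mul(5, 0, Add(-2, 0)), -24369), -1) = Pow(Add(Mul(5, 0, -2), -24369), -1) = Pow(Add(0, -24369), -1) = Pow(-24369, -1) = Rational(-1, 24369)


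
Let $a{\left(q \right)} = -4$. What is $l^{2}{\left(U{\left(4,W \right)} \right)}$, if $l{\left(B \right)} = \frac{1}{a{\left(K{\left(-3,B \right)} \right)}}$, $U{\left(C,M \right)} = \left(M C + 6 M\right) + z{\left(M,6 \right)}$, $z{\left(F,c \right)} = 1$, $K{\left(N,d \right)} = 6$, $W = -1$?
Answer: $\frac{1}{16} \approx 0.0625$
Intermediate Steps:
$U{\left(C,M \right)} = 1 + 6 M + C M$ ($U{\left(C,M \right)} = \left(M C + 6 M\right) + 1 = \left(C M + 6 M\right) + 1 = \left(6 M + C M\right) + 1 = 1 + 6 M + C M$)
$l{\left(B \right)} = - \frac{1}{4}$ ($l{\left(B \right)} = \frac{1}{-4} = - \frac{1}{4}$)
$l^{2}{\left(U{\left(4,W \right)} \right)} = \left(- \frac{1}{4}\right)^{2} = \frac{1}{16}$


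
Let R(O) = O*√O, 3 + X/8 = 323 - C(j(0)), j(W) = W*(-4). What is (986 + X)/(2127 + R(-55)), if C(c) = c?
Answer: 3771171/2345252 + 97515*I*√55/2345252 ≈ 1.608 + 0.30836*I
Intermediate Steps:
j(W) = -4*W
X = 2560 (X = -24 + 8*(323 - (-4)*0) = -24 + 8*(323 - 1*0) = -24 + 8*(323 + 0) = -24 + 8*323 = -24 + 2584 = 2560)
R(O) = O^(3/2)
(986 + X)/(2127 + R(-55)) = (986 + 2560)/(2127 + (-55)^(3/2)) = 3546/(2127 - 55*I*√55)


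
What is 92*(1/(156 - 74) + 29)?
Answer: 109434/41 ≈ 2669.1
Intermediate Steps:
92*(1/(156 - 74) + 29) = 92*(1/82 + 29) = 92*(2379/82) = 109434/41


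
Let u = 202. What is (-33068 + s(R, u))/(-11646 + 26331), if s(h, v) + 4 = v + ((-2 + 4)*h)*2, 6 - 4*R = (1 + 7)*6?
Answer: -2992/1335 ≈ -2.2412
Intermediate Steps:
R = -21/2 (R = 3/2 - (1 + 7)*6/4 = 3/2 - 2*6 = 3/2 - 1/4*48 = 3/2 - 12 = -21/2 ≈ -10.500)
s(h, v) = -4 + v + 4*h (s(h, v) = -4 + (v + ((-2 + 4)*h)*2) = -4 + (v + (2*h)*2) = -4 + (v + 4*h) = -4 + v + 4*h)
(-33068 + s(R, u))/(-11646 + 26331) = (-33068 + (-4 + 202 + 4*(-21/2)))/(-11646 + 26331) = (-33068 + (-4 + 202 - 42))/14685 = (-33068 + 156)*(1/14685) = -32912*1/14685 = -2992/1335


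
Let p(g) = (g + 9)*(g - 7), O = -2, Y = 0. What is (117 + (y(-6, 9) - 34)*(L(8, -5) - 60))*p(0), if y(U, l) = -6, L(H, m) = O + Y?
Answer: -163611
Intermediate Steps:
p(g) = (-7 + g)*(9 + g) (p(g) = (9 + g)*(-7 + g) = (-7 + g)*(9 + g))
L(H, m) = -2 (L(H, m) = -2 + 0 = -2)
(117 + (y(-6, 9) - 34)*(L(8, -5) - 60))*p(0) = (117 + (-6 - 34)*(-2 - 60))*(-63 + 0² + 2*0) = (117 - 40*(-62))*(-63 + 0 + 0) = (117 + 2480)*(-63) = 2597*(-63) = -163611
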